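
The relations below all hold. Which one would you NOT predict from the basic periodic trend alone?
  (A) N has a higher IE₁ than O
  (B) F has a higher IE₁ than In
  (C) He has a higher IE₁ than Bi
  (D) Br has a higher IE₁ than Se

The general trend: IE₁ increases across a period and decreases down a group.
(A) N (period 2, group 15) vs O (period 2, group 16): the stated order contradicts the simple trend.
(B) F (period 2, group 17) vs In (period 5, group 13): the stated order agrees with the simple trend.
(C) He (period 1, group 18) vs Bi (period 6, group 15): the stated order agrees with the simple trend.
(D) Br (period 4, group 17) vs Se (period 4, group 16): the stated order agrees with the simple trend.
The exception is (A): pairing an electron in O's 2p⁴ costs repulsion energy, so O ionizes more easily than half-filled N (2p³).

(A)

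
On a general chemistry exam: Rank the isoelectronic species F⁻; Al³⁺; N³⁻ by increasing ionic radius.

All of these have 10 electrons, so size is governed by nuclear charge alone: the more protons, the stronger the pull on the same electron cloud, and the smaller the ion.
Nuclear charges: Al³⁺ (Z=13), F⁻ (Z=9), N³⁻ (Z=7).
Smallest to largest: Al³⁺ < F⁻ < N³⁻.

Al³⁺ < F⁻ < N³⁻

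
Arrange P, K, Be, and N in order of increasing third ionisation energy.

The third ionization energy removes an electron from the +2 ion. For each element: P²⁺ still has 3 valence electrons; K²⁺ is already 1 electron into the core; Be²⁺ is the bare [He] core; N²⁺ still has 3 valence electrons.
Usually core removal costs more than valence removal, but here the competition is close: a tightly held n=2 valence electron can cost more to remove than an n=3 core electron, so the actual values have to decide it.
Valence configurations: P²⁺ [Ne]3s²3p¹, N²⁺ [He]2s²2p¹.
Approximate IE_3 values (kJ/mol): P 2914, K 4420, Be 14849, N 4578.
Putting it together, IE_3: P < K < N < Be.

P, K, N, Be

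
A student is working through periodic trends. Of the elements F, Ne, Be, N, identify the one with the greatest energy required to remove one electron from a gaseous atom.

Ne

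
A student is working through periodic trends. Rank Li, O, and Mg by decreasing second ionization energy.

After 1 electron has been removed, what remains? Li⁺ is the bare [He] core; O⁺ still has 5 valence electrons; Mg⁺ still has 1 valence electron.
Core electrons are held far more tightly than valence electrons, so Li tops the IE_2 order.
Valence configurations: O⁺ [He]2s²2p³, Mg⁺ [Ne]3s¹.
Approximate IE_2 values (kJ/mol): Li 7298, O 3388, Mg 1451.
Hence IE_2: Mg < O < Li.

Li > O > Mg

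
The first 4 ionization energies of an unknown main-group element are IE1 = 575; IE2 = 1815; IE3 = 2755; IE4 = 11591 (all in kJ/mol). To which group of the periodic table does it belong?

Group 13

Look for the largest jump between consecutive ionization energies: IE4/IE3 ≈ 4.2, far larger than any earlier ratio.
That jump marks the point where a core electron is being removed. So the atom has 3 valence electrons.
A main-group element with 3 valence electrons is in group 13.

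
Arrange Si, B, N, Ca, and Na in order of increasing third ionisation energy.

Si < B < N < Ca < Na

After 2 electrons have been removed, what remains? Si²⁺ still has 2 valence electrons; B²⁺ still has 1 valence electron; N²⁺ still has 3 valence electrons; Ca²⁺ is the bare [Ar] core; Na²⁺ is already 1 electron into the core.
Pulling an electron out of a noble-gas core costs far more than removing a remaining valence electron, so Ca and Na sit at the high end of IE_3.
Valence configurations: Si²⁺ [Ne]3s², B²⁺ [He]2s¹, N²⁺ [He]2s²2p¹.
Approximate IE_3 values (kJ/mol): Si 3232, B 3660, N 4578, Ca 4912, Na 6910.
Overall IE_3 order: Si < B < N < Ca < Na.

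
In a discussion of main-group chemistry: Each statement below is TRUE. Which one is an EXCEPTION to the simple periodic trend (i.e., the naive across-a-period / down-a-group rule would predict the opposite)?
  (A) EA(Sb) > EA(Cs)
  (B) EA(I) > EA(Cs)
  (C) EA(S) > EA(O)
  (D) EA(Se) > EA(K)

(C)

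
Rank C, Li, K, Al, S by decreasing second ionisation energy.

Li > K > C > S > Al

The second ionization energy removes an electron from the +1 ion. For each element: C⁺ still has 3 valence electrons; Li⁺ is the bare [He] core; K⁺ is the bare [Ar] core; Al⁺ still has 2 valence electrons; S⁺ still has 5 valence electrons.
Core electrons are held far more tightly than valence electrons, so K and Li top the IE_2 order.
Valence configurations: C⁺ [He]2s²2p¹, Al⁺ [Ne]3s², S⁺ [Ne]3s²3p³.
Approximate IE_2 values (kJ/mol): C 2353, Li 7298, K 3052, Al 1817, S 2252.
Putting it together, IE_2: Al < S < C < K < Li.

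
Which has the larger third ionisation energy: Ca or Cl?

After 2 electrons have been removed, what remains? Ca²⁺ is the bare [Ar] core; Cl²⁺ still has 5 valence electrons.
Core electrons are held far more tightly than valence electrons, so Ca tops the IE_3 order.
Approximate IE_3 values (kJ/mol): Ca 4912, Cl 3822.
Putting it together, IE_3: Cl < Ca.

Ca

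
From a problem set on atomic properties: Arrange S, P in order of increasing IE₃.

P < S

IE_3 is the cost of taking one more electron from the +2 cation: S²⁺ still has 4 valence electrons; P²⁺ still has 3 valence electrons.
All are still removing valence electrons, so compare the +2 ions as you would atoms: IE_3 generally rises across a period (higher Z_eff) and falls down a group (larger shell), subject to the usual subshell exceptions.
Valence configurations: S²⁺ [Ne]3s²3p², P²⁺ [Ne]3s²3p¹.
Approximate IE_3 values (kJ/mol): S 3357, P 2914.
So the third ionization energies run P < S.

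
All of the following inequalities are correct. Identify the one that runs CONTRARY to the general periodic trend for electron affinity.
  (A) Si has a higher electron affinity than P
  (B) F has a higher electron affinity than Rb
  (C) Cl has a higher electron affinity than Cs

The general trend: electron affinity increases across a period and decreases down a group.
(A) Si (period 3, group 14) vs P (period 3, group 15): the stated order contradicts the simple trend.
(B) F (period 2, group 17) vs Rb (period 5, group 1): the stated order agrees with the simple trend.
(C) Cl (period 3, group 17) vs Cs (period 6, group 1): the stated order agrees with the simple trend.
The exception is (A): adding an electron to P's half-filled 3p³ is unfavourable, so Si (3p²) has the more exothermic EA.

(A)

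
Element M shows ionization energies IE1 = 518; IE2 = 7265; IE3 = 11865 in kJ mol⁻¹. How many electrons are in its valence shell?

1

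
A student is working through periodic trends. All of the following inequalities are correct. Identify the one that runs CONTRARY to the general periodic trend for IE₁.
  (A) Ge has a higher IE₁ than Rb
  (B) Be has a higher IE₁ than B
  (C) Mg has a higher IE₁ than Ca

The general trend: IE₁ increases across a period and decreases down a group.
(A) Ge (period 4, group 14) vs Rb (period 5, group 1): the stated order agrees with the simple trend.
(B) Be (period 2, group 2) vs B (period 2, group 13): the stated order contradicts the simple trend.
(C) Mg (period 3, group 2) vs Ca (period 4, group 2): the stated order agrees with the simple trend.
The exception is (B): removing B's lone 2p electron is easier than breaking Be's filled 2s².

(B)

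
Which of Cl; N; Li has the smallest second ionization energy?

IE_2 is the cost of taking one more electron from the +1 cation: Cl⁺ still has 6 valence electrons; N⁺ still has 4 valence electrons; Li⁺ is the bare [He] core.
Breaking into a closed-shell core is much more expensive than removing a leftover valence electron — Li has the largest IE_2 here.
Valence configurations: Cl⁺ [Ne]3s²3p⁴, N⁺ [He]2s²2p².
The numbers (kJ/mol): Cl 2298, N 2856, Li 7298.
Hence IE_2: Cl < N < Li.

Cl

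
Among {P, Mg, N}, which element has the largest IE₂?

Consider each +1 ion: P⁺ still has 4 valence electrons; Mg⁺ still has 1 valence electron; N⁺ still has 4 valence electrons.
All are still removing valence electrons, so compare the +1 ions as you would atoms: IE_2 generally rises across a period (higher Z_eff) and falls down a group (larger shell), subject to the usual subshell exceptions.
Valence configurations: P⁺ [Ne]3s²3p², Mg⁺ [Ne]3s¹, N⁺ [He]2s²2p².
Approximate IE_2 values (kJ/mol): P 1907, Mg 1451, N 2856.
Overall IE_2 order: Mg < P < N.

N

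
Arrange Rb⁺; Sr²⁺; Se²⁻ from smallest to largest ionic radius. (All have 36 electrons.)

Sr²⁺ < Rb⁺ < Se²⁻

All of these have 36 electrons, so size is governed by nuclear charge alone: the more protons, the stronger the pull on the same electron cloud, and the smaller the ion.
Nuclear charges: Sr²⁺ (Z=38), Rb⁺ (Z=37), Se²⁻ (Z=34).
Smallest to largest: Sr²⁺ < Rb⁺ < Se²⁻.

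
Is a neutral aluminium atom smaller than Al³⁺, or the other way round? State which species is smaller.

Forming Al³⁺ removes 3 electrons from Al. Fewer electrons for the same nuclear charge means less shielding and a higher Z_eff on the remaining electrons, and for main-group metals the entire outer shell is lost.
A cation is smaller than its parent atom: Al³⁺ < Al.

Al³⁺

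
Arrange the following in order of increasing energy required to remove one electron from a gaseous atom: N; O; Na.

IE₁ increases left→right with effective nuclear charge and decreases top→bottom as the valence shell moves farther out.
Neither a single period nor a single group — weigh both effects.
O > Na: both effects reinforce here, so O is clearly the higher of the two.
N > O: this pair runs against the simple trend — see the exception note.
Note the exception: N has a higher first ionization energy than O, contrary to the simple trend — pairing an electron in O's 2p⁴ costs repulsion energy, so O ionizes more easily than half-filled N (2p³).
For reference (kJ/mol): N 1402, O 1314, Na 496.
So from lowest to highest: Na < O < N.

Na < O < N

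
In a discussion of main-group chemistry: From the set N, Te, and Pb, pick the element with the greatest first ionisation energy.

Across a period the outer electron is held more tightly (higher IE₁); down a group it sits in a higher shell, more shielded, and comes off more easily.
Neither a single period nor a single group — weigh both effects.
Te > Pb: both effects reinforce here, so Te is clearly the higher of the two.
N > Te: the two effects oppose for this pair; the down-group effect wins (1402 vs 869 kJ/mol).
Approximate values (kJ/mol): N 1402, Te 869, Pb 716.
The greatest first ionisation energy among these belongs to N.

N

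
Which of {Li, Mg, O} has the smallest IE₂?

Mg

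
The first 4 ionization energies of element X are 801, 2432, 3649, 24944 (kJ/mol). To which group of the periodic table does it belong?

Look for the largest jump between consecutive ionization energies: IE4/IE3 ≈ 6.8, far larger than any earlier ratio.
That jump marks the point where a core electron is being removed. So the atom has 3 valence electrons.
A main-group element with 3 valence electrons is in group 13.

Group 13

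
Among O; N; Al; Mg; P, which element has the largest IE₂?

After 1 electron has been removed, what remains? O⁺ still has 5 valence electrons; N⁺ still has 4 valence electrons; Al⁺ still has 2 valence electrons; Mg⁺ still has 1 valence electron; P⁺ still has 4 valence electrons.
All are still removing valence electrons, so compare the +1 ions as you would atoms: IE_2 generally rises across a period (higher Z_eff) and falls down a group (larger shell), subject to the usual subshell exceptions.
Valence configurations: O⁺ [He]2s²2p³, N⁺ [He]2s²2p², Al⁺ [Ne]3s², Mg⁺ [Ne]3s¹, P⁺ [Ne]3s²3p².
The numbers (kJ/mol): O 3388, N 2856, Al 1817, Mg 1451, P 1907.
Hence IE_2: Mg < Al < P < N < O.

O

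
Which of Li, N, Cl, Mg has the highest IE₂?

The second ionization energy removes an electron from the +1 ion. For each element: Li⁺ is the bare [He] core; N⁺ still has 4 valence electrons; Cl⁺ still has 6 valence electrons; Mg⁺ still has 1 valence electron.
Core electrons are held far more tightly than valence electrons, so Li tops the IE_2 order.
Valence configurations: N⁺ [He]2s²2p², Cl⁺ [Ne]3s²3p⁴, Mg⁺ [Ne]3s¹.
The numbers (kJ/mol): Li 7298, N 2856, Cl 2298, Mg 1451.
Putting it together, IE_2: Mg < Cl < N < Li.

Li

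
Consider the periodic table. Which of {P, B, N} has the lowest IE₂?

Consider each +1 ion: P⁺ still has 4 valence electrons; B⁺ still has 2 valence electrons; N⁺ still has 4 valence electrons.
All are still removing valence electrons, so compare the +1 ions as you would atoms: IE_2 generally rises across a period (higher Z_eff) and falls down a group (larger shell), subject to the usual subshell exceptions.
Valence configurations: P⁺ [Ne]3s²3p², B⁺ [He]2s², N⁺ [He]2s²2p².
The numbers (kJ/mol): P 1907, B 2427, N 2856.
Hence IE_2: P < B < N.

P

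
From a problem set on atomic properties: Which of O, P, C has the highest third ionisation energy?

O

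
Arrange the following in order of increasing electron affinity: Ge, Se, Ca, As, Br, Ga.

Ca < Ga < As < Ge < Se < Br

Ca is in period 4, group 2; Ga is in period 4, group 13; Ge is in period 4, group 14; As is in period 4, group 15; Se is in period 4, group 16; Br is in period 4, group 17.
Atoms with high Z_eff and room in the valence shell (especially the halogens) have the most exothermic electron affinities.
All lie in period 4; the across-period trend (electron affinity increases left to right) applies, with the exception below.
Note the exception: Ge has a higher electron affinity than As, contrary to the simple trend — adding an electron to As's half-filled 4p³ is unfavourable, so Ge (4p²) has the more exothermic EA.
Approximate values (kJ/mol): Ca 2, Ga 29, Ge 119, As 78, Se 195, Br 325.
So from lowest to highest: Ca < Ga < As < Ge < Se < Br.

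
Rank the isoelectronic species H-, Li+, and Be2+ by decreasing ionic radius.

H- > Li+ > Be2+

All of these have 2 electrons, so size is governed by nuclear charge alone: the more protons, the stronger the pull on the same electron cloud, and the smaller the ion.
Nuclear charges: Be2+ (Z=4), Li+ (Z=3), H- (Z=1).
Largest to smallest: H- > Li+ > Be2+.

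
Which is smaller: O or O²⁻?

O

Forming O²⁻ adds 2 electrons to O. More electron–electron repulsion in the same shell, with unchanged nuclear charge, lets the cloud expand.
An anion is larger than its parent atom: O²⁻ > O.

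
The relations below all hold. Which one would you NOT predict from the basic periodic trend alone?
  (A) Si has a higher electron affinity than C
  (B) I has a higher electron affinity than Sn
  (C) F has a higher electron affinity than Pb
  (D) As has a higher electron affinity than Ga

(A)

The general trend: electron affinity increases across a period and decreases down a group.
(A) Si (period 3, group 14) vs C (period 2, group 14): the stated order contradicts the simple trend.
(B) I (period 5, group 17) vs Sn (period 5, group 14): the stated order agrees with the simple trend.
(C) F (period 2, group 17) vs Pb (period 6, group 14): the stated order agrees with the simple trend.
(D) As (period 4, group 15) vs Ga (period 4, group 13): the stated order agrees with the simple trend.
The exception is (A): Si's larger, more diffuse 3p orbitals accept an added electron slightly more readily than C's compact 2p.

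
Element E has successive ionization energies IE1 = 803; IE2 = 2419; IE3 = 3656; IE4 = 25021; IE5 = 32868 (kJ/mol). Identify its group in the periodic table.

Group 13

Look for the largest jump between consecutive ionization energies: IE4/IE3 ≈ 6.8, far larger than any earlier ratio.
That jump marks the point where a core electron is being removed. So the atom has 3 valence electrons.
A main-group element with 3 valence electrons is in group 13.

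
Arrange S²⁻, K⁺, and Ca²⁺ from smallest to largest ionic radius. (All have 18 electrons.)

Ca²⁺, K⁺, S²⁻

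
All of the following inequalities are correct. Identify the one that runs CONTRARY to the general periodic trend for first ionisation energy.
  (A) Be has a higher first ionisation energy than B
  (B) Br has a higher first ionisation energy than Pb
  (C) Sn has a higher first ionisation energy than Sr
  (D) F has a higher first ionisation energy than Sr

The general trend: first ionisation energy increases across a period and decreases down a group.
(A) Be (period 2, group 2) vs B (period 2, group 13): the stated order contradicts the simple trend.
(B) Br (period 4, group 17) vs Pb (period 6, group 14): the stated order agrees with the simple trend.
(C) Sn (period 5, group 14) vs Sr (period 5, group 2): the stated order agrees with the simple trend.
(D) F (period 2, group 17) vs Sr (period 5, group 2): the stated order agrees with the simple trend.
The exception is (A): removing B's lone 2p electron is easier than breaking Be's filled 2s².

(A)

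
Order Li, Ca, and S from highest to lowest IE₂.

IE_2 is the cost of taking one more electron from the +1 cation: Li⁺ is the bare [He] core; Ca⁺ still has 1 valence electron; S⁺ still has 5 valence electrons.
Breaking into a closed-shell core is much more expensive than removing a leftover valence electron — Li has the largest IE_2 here.
Valence configurations: Ca⁺ [Ar]4s¹, S⁺ [Ne]3s²3p³.
Tabulated IE_2 (kJ/mol): Li 7298, Ca 1145, S 2252.
So the second ionization energies run Ca < S < Li.

Li > S > Ca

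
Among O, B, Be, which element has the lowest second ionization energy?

IE_2 is the cost of taking one more electron from the +1 cation: O⁺ still has 5 valence electrons; B⁺ still has 2 valence electrons; Be⁺ still has 1 valence electron.
All are still removing valence electrons, so compare the +1 ions as you would atoms: IE_2 generally rises across a period (higher Z_eff) and falls down a group (larger shell), subject to the usual subshell exceptions.
Valence configurations: O⁺ [He]2s²2p³, B⁺ [He]2s², Be⁺ [He]2s¹.
The numbers (kJ/mol): O 3388, B 2427, Be 1757.
Hence IE_2: Be < B < O.

Be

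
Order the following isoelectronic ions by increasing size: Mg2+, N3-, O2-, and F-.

Mg2+ < F- < O2- < N3-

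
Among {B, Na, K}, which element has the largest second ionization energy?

Na

Consider each +1 ion: B⁺ still has 2 valence electrons; Na⁺ is the bare [Ne] core; K⁺ is the bare [Ar] core.
Breaking into a closed-shell core is much more expensive than removing a leftover valence electron — K and Na have the largest IE_2 here.
The numbers (kJ/mol): B 2427, Na 4562, K 3052.
So the second ionization energies run B < K < Na.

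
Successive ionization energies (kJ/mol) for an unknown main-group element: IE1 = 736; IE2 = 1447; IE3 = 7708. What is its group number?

Group 2

Look for the largest jump between consecutive ionization energies: IE3/IE2 ≈ 5.3, far larger than any earlier ratio.
That jump marks the point where a core electron is being removed. So the atom has 2 valence electrons.
A main-group element with 2 valence electrons is in group 2.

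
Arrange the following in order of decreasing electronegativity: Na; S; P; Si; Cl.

Na is in period 3, group 1; Si is in period 3, group 14; P is in period 3, group 15; S is in period 3, group 16; Cl is in period 3, group 17.
Atoms toward the upper right of the periodic table pull bonding electrons most strongly.
All lie in period 3, so electronegativity increases left to right.
So from highest to lowest: Cl > S > P > Si > Na.

Cl > S > P > Si > Na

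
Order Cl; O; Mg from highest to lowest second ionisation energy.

O, Cl, Mg

After 1 electron has been removed, what remains? Cl⁺ still has 6 valence electrons; O⁺ still has 5 valence electrons; Mg⁺ still has 1 valence electron.
All are still removing valence electrons, so compare the +1 ions as you would atoms: IE_2 generally rises across a period (higher Z_eff) and falls down a group (larger shell), subject to the usual subshell exceptions.
Valence configurations: Cl⁺ [Ne]3s²3p⁴, O⁺ [He]2s²2p³, Mg⁺ [Ne]3s¹.
Tabulated IE_2 (kJ/mol): Cl 2298, O 3388, Mg 1451.
Hence IE_2: Mg < Cl < O.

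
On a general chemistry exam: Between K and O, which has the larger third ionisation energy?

O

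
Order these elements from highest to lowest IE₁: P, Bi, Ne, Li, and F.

Ne, F, P, Bi, Li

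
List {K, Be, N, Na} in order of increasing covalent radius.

N, Be, Na, K

Be is in period 2, group 2; N is in period 2, group 15; Na is in period 3, group 1; K is in period 4, group 1.
Atomic radius shrinks across a period as nuclear charge pulls the same shell inward, and grows down a group as new shells are added.
These span different periods and groups, so the two trends combine.
Be > N: Be lies to the left of N in period 2, so the across-period effect alone puts Be larger.
Na > Be: relative to Be, both the across-period and down-group shifts push Na's atomic radius up.
K > Na: they share group 1; the group trend gives K the larger value.
Approximate values (pm): Be 102, N 71, Na 155, K 196.
So from smallest to largest: N < Be < Na < K.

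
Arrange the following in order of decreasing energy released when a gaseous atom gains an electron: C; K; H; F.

H is in period 1, group 1; C is in period 2, group 14; F is in period 2, group 17; K is in period 4, group 1.
Electron affinity generally becomes more exothermic across a period toward the halogens and less exothermic down a group.
These span different periods and groups, so the two trends combine.
H > K: H sits above K in group 1, so the down-group effect alone puts H higher.
C > H: the two effects oppose for this pair; the across-period effect wins (122 vs 73 kJ/mol).
F > C: F lies to the right of C in period 2, so the across-period effect alone puts F higher.
Tabulated electron affinity (kJ/mol): H 73, C 122, F 328, K 48.
So from highest to lowest: F > C > H > K.

F > C > H > K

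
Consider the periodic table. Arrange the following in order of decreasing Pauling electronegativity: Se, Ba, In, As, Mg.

Mg is in period 3, group 2; As is in period 4, group 15; Se is in period 4, group 16; In is in period 5, group 13; Ba is in period 6, group 2.
EN rises left→right (higher Z_eff, smaller atoms) and falls top→bottom (larger, more shielded atoms).
These span different periods and groups, so the two trends combine.
Mg > Ba: they share group 2; the group trend gives Mg the larger value.
In > Mg: period and group pull opposite ways; the across-period shift dominates (1.78 vs 1.31).
As > In: relative to In, both the across-period and down-group shifts push As's electronegativity up.
Se > As: both are in period 4; the period trend gives Se the larger value.
Approximate values (Pauling): Mg 1.31, As 2.18, Se 2.55, In 1.78, Ba 0.89.
So from highest to lowest: Se > As > In > Mg > Ba.

Se > As > In > Mg > Ba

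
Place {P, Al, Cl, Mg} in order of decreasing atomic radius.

Mg > Al > P > Cl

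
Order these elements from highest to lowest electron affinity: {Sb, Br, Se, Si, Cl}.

Cl > Br > Se > Si > Sb

EA tends to increase across a period and decrease down a group, though the pattern is less regular than for IE or radius.
These span different periods and groups, so the two trends combine.
Si > Sb: the two effects oppose for this pair; the down-group effect wins (134 vs 103 kJ/mol).
Se > Si: the two effects oppose for this pair; the across-period effect wins (195 vs 134 kJ/mol).
Br > Se: Br lies to the right of Se in period 4, so the across-period effect alone puts Br higher.
Cl > Br: they share group 17; the group trend gives Cl the larger value.
Tabulated electron affinity (kJ/mol): Si 134, Cl 349, Se 195, Br 325, Sb 103.
So from highest to lowest: Cl > Br > Se > Si > Sb.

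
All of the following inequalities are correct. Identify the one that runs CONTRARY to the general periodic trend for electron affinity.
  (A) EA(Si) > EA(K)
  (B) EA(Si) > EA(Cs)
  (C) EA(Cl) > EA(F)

(C)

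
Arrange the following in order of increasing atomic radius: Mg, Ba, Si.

Mg is in period 3, group 2; Si is in period 3, group 14; Ba is in period 6, group 2.
Atomic radius shrinks across a period as nuclear charge pulls the same shell inward, and grows down a group as new shells are added.
Neither a single period nor a single group — weigh both effects.
Mg > Si: Mg lies to the left of Si in period 3, so the across-period effect alone puts Mg larger.
Ba > Mg: they share group 2; the group trend gives Ba the larger value.
For reference (pm): Mg 139, Si 116, Ba 196.
So from smallest to largest: Si < Mg < Ba.

Si, Mg, Ba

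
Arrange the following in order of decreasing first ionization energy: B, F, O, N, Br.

B is in period 2, group 13; N is in period 2, group 15; O is in period 2, group 16; F is in period 2, group 17; Br is in period 4, group 17.
Across a period the outer electron is held more tightly (higher IE₁); down a group it sits in a higher shell, more shielded, and comes off more easily.
Neither a single period nor a single group — weigh both effects.
Br > B: period and group pull opposite ways; the across-period shift dominates (1140 vs 801 kJ/mol).
O > Br: the two effects oppose for this pair; the down-group effect wins (1314 vs 1140 kJ/mol).
N > O: this pair runs against the simple trend — see the exception note.
F > N: F lies to the right of N in period 2, so the across-period effect alone puts F higher.
Note the exception: N has a higher first ionization energy than O, contrary to the simple trend — pairing an electron in O's 2p⁴ costs repulsion energy, so O ionizes more easily than half-filled N (2p³).
Tabulated first ionization energy (kJ/mol): B 801, N 1402, O 1314, F 1681, Br 1140.
So from highest to lowest: F > N > O > Br > B.

F > N > O > Br > B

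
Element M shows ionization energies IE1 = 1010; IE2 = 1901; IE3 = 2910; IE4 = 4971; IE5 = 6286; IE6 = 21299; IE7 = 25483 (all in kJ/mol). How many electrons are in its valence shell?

5

Look for the largest jump between consecutive ionization energies: IE6/IE5 ≈ 3.4, far larger than any earlier ratio.
That jump marks the point where a core electron is being removed. So the atom has 5 valence electrons.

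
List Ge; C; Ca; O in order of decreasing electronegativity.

Electronegativity increases across a period and decreases down a group, tracking effective nuclear charge and atomic size.
These span different periods and groups, so the two trends combine.
Ge > Ca: both are in period 4; the period trend gives Ge the larger value.
C > Ge: they share group 14; the group trend gives C the larger value.
O > C: both are in period 2; the period trend gives O the larger value.
Approximate values (Pauling): C 2.55, O 3.44, Ca 1.00, Ge 2.01.
So from highest to lowest: O > C > Ge > Ca.

O > C > Ge > Ca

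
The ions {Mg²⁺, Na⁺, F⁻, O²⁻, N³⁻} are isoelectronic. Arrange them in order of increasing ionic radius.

Mg²⁺, Na⁺, F⁻, O²⁻, N³⁻

All of these have 10 electrons, so size is governed by nuclear charge alone: the more protons, the stronger the pull on the same electron cloud, and the smaller the ion.
Nuclear charges: Mg²⁺ (Z=12), Na⁺ (Z=11), F⁻ (Z=9), O²⁻ (Z=8), N³⁻ (Z=7).
Smallest to largest: Mg²⁺ < Na⁺ < F⁻ < O²⁻ < N³⁻.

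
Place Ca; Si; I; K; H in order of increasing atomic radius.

Radius decreases left→right (rising Z_eff, same n) and increases top→bottom (higher n).
These span different periods and groups, so the two trends combine.
Si > H: the two effects oppose for this pair; the down-group effect wins (116 vs 32 pm).
I > Si: the two effects oppose for this pair; the down-group effect wins (133 vs 116 pm).
Ca > I: period and group pull opposite ways; the across-period shift dominates (171 vs 133 pm).
K > Ca: K lies to the left of Ca in period 4, so the across-period effect alone puts K larger.
For reference (pm): H 32, Si 116, K 196, Ca 171, I 133.
So from smallest to largest: H < Si < I < Ca < K.

H < Si < I < Ca < K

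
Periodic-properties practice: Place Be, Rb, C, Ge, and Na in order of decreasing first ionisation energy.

C > Be > Ge > Na > Rb

Be is in period 2, group 2; C is in period 2, group 14; Na is in period 3, group 1; Ge is in period 4, group 14; Rb is in period 5, group 1.
IE₁ increases left→right with effective nuclear charge and decreases top→bottom as the valence shell moves farther out.
These span different periods and groups, so the two trends combine.
Na > Rb: Na sits above Rb in group 1, so the down-group effect alone puts Na higher.
Ge > Na: period and group pull opposite ways; the across-period shift dominates (762 vs 496 kJ/mol).
Be > Ge: period and group pull opposite ways; the down-group shift dominates (900 vs 762 kJ/mol).
C > Be: C lies to the right of Be in period 2, so the across-period effect alone puts C higher.
Tabulated first ionization energy (kJ/mol): Be 900, C 1086, Na 496, Ge 762, Rb 403.
So from highest to lowest: C > Be > Ge > Na > Rb.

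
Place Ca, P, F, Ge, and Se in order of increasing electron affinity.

Ca < P < Ge < Se < F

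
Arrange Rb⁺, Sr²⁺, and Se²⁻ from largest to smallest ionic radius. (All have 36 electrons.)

Se²⁻ > Rb⁺ > Sr²⁺

All of these have 36 electrons, so size is governed by nuclear charge alone: the more protons, the stronger the pull on the same electron cloud, and the smaller the ion.
Nuclear charges: Sr²⁺ (Z=38), Rb⁺ (Z=37), Se²⁻ (Z=34).
Largest to smallest: Se²⁻ > Rb⁺ > Sr²⁺.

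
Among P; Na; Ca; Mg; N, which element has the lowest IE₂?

Ca

The second ionization energy removes an electron from the +1 ion. For each element: P⁺ still has 4 valence electrons; Na⁺ is the bare [Ne] core; Ca⁺ still has 1 valence electron; Mg⁺ still has 1 valence electron; N⁺ still has 4 valence electrons.
Breaking into a closed-shell core is much more expensive than removing a leftover valence electron — Na has the largest IE_2 here.
Valence configurations: P⁺ [Ne]3s²3p², Ca⁺ [Ar]4s¹, Mg⁺ [Ne]3s¹, N⁺ [He]2s²2p².
Approximate IE_2 values (kJ/mol): P 1907, Na 4562, Ca 1145, Mg 1451, N 2856.
So the second ionization energies run Ca < Mg < P < N < Na.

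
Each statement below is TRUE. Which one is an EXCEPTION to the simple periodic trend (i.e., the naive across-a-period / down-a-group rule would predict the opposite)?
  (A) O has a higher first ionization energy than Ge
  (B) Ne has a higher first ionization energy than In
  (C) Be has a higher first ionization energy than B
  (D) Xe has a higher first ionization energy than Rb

The general trend: first ionization energy increases across a period and decreases down a group.
(A) O (period 2, group 16) vs Ge (period 4, group 14): the stated order agrees with the simple trend.
(B) Ne (period 2, group 18) vs In (period 5, group 13): the stated order agrees with the simple trend.
(C) Be (period 2, group 2) vs B (period 2, group 13): the stated order contradicts the simple trend.
(D) Xe (period 5, group 18) vs Rb (period 5, group 1): the stated order agrees with the simple trend.
The exception is (C): removing B's lone 2p electron is easier than breaking Be's filled 2s².

(C)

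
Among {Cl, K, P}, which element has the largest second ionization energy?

K

After 1 electron has been removed, what remains? Cl⁺ still has 6 valence electrons; K⁺ is the bare [Ar] core; P⁺ still has 4 valence electrons.
Core electrons are held far more tightly than valence electrons, so K tops the IE_2 order.
Valence configurations: Cl⁺ [Ne]3s²3p⁴, P⁺ [Ne]3s²3p².
The numbers (kJ/mol): Cl 2298, K 3052, P 1907.
Hence IE_2: P < Cl < K.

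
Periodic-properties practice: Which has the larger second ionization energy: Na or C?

Na

IE_2 is the cost of taking one more electron from the +1 cation: Na⁺ is the bare [Ne] core; C⁺ still has 3 valence electrons.
Core electrons are held far more tightly than valence electrons, so Na tops the IE_2 order.
Approximate IE_2 values (kJ/mol): Na 4562, C 2353.
So the second ionization energies run C < Na.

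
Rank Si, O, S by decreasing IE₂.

O > S > Si

Consider each +1 ion: Si⁺ still has 3 valence electrons; O⁺ still has 5 valence electrons; S⁺ still has 5 valence electrons.
All are still removing valence electrons, so compare the +1 ions as you would atoms: IE_2 generally rises across a period (higher Z_eff) and falls down a group (larger shell), subject to the usual subshell exceptions.
Valence configurations: Si⁺ [Ne]3s²3p¹, O⁺ [He]2s²2p³, S⁺ [Ne]3s²3p³.
The numbers (kJ/mol): Si 1577, O 3388, S 2252.
So the second ionization energies run Si < S < O.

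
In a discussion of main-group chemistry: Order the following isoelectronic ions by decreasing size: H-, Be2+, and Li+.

H- > Li+ > Be2+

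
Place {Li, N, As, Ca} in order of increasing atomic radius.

Li is in period 2, group 1; N is in period 2, group 15; Ca is in period 4, group 2; As is in period 4, group 15.
Atomic radius shrinks across a period as nuclear charge pulls the same shell inward, and grows down a group as new shells are added.
Neither a single period nor a single group — weigh both effects.
As > N: they share group 15; the group trend gives As the larger value.
Li > As: period and group pull opposite ways; the across-period shift dominates (133 vs 121 pm).
Ca > Li: the two effects oppose for this pair; the down-group effect wins (171 vs 133 pm).
For reference (pm): Li 133, N 71, Ca 171, As 121.
So from smallest to largest: N < As < Li < Ca.

N, As, Li, Ca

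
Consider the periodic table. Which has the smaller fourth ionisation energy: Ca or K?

K

Consider each +3 ion: Ca³⁺ is already 1 electron into the core; K³⁺ is already 2 electrons into the core.
All of these are removing an electron from a noble-gas core or deeper; the smaller core (lower principal quantum number) is held far more tightly, and within a period the higher nuclear charge binds the same core more tightly.
The numbers (kJ/mol): Ca 6491, K 5877.
Putting it together, IE_4: K < Ca.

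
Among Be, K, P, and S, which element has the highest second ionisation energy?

The second ionization energy removes an electron from the +1 ion. For each element: Be⁺ still has 1 valence electron; K⁺ is the bare [Ar] core; P⁺ still has 4 valence electrons; S⁺ still has 5 valence electrons.
Breaking into a closed-shell core is much more expensive than removing a leftover valence electron — K has the largest IE_2 here.
Valence configurations: Be⁺ [He]2s¹, P⁺ [Ne]3s²3p², S⁺ [Ne]3s²3p³.
Tabulated IE_2 (kJ/mol): Be 1757, K 3052, P 1907, S 2252.
Putting it together, IE_2: Be < P < S < K.

K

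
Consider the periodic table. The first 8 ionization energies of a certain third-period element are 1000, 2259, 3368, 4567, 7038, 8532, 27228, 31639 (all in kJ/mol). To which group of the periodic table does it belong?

Look for the largest jump between consecutive ionization energies: IE7/IE6 ≈ 3.2, far larger than any earlier ratio.
That jump marks the point where a core electron is being removed. So the atom has 6 valence electrons.
A main-group element with 6 valence electrons is in group 16.

Group 16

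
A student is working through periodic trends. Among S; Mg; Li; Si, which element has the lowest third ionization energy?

The third ionization energy removes an electron from the +2 ion. For each element: S²⁺ still has 4 valence electrons; Mg²⁺ is the bare [Ne] core; Li²⁺ is already 1 electron into the core; Si²⁺ still has 2 valence electrons.
Pulling an electron out of a noble-gas core costs far more than removing a remaining valence electron, so Mg and Li sit at the high end of IE_3.
Valence configurations: S²⁺ [Ne]3s²3p², Si²⁺ [Ne]3s².
Tabulated IE_3 (kJ/mol): S 3357, Mg 7733, Li 11815, Si 3232.
Hence IE_3: Si < S < Mg < Li.

Si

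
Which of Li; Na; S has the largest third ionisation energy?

Li

Consider each +2 ion: Li²⁺ is already 1 electron into the core; Na²⁺ is already 1 electron into the core; S²⁺ still has 4 valence electrons.
Breaking into a closed-shell core is much more expensive than removing a leftover valence electron — Na and Li have the largest IE_3 here.
The numbers (kJ/mol): Li 11815, Na 6910, S 3357.
Overall IE_3 order: S < Na < Li.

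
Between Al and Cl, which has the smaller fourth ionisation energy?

The fourth ionization energy removes an electron from the +3 ion. For each element: Al³⁺ is the bare [Ne] core; Cl³⁺ still has 4 valence electrons.
Breaking into a closed-shell core is much more expensive than removing a leftover valence electron — Al has the largest IE_4 here.
Approximate IE_4 values (kJ/mol): Al 11577, Cl 5159.
So the fourth ionization energies run Cl < Al.

Cl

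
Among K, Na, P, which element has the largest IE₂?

Na

The second ionization energy removes an electron from the +1 ion. For each element: K⁺ is the bare [Ar] core; Na⁺ is the bare [Ne] core; P⁺ still has 4 valence electrons.
Pulling an electron out of a noble-gas core costs far more than removing a remaining valence electron, so K and Na sit at the high end of IE_2.
Approximate IE_2 values (kJ/mol): K 3052, Na 4562, P 1907.
So the second ionization energies run P < K < Na.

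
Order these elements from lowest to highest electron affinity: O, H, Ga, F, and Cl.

Adding an electron releases more energy for atoms nearer the top right (short of the noble gases).
Neither a single period nor a single group — weigh both effects.
H > Ga: period and group pull opposite ways; the down-group shift dominates (73 vs 29 kJ/mol).
O > H: the two effects oppose for this pair; the across-period effect wins (141 vs 73 kJ/mol).
F > O: both are in period 2; the period trend gives F the larger value.
Cl > F: this pair runs against the simple trend — see the exception note.
Note the exception: Cl has a higher electron affinity than F, contrary to the simple trend — F's small 2p subshell makes the incoming electron feel strong e⁻–e⁻ repulsion, so Cl actually releases more energy on gaining an electron.
For reference (kJ/mol): H 73, O 141, F 328, Cl 349, Ga 29.
So from lowest to highest: Ga < H < O < F < Cl.

Ga, H, O, F, Cl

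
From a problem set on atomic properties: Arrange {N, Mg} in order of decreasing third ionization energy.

The third ionization energy removes an electron from the +2 ion. For each element: N²⁺ still has 3 valence electrons; Mg²⁺ is the bare [Ne] core.
Pulling an electron out of a noble-gas core costs far more than removing a remaining valence electron, so Mg sits at the high end of IE_3.
Approximate IE_3 values (kJ/mol): N 4578, Mg 7733.
So the third ionization energies run N < Mg.

Mg > N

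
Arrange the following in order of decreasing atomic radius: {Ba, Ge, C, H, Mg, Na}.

Moving right in a period, electrons are added to the same shell under a stronger nuclear pull, so atoms get smaller; moving down, a new shell is opened and atoms get larger.
These span different periods and groups, so the two trends combine.
C > H: period and group pull opposite ways; the down-group shift dominates (75 vs 32 pm).
Ge > C: they share group 14; the group trend gives Ge the larger value.
Mg > Ge: period and group pull opposite ways; the across-period shift dominates (139 vs 121 pm).
Na > Mg: Na lies to the left of Mg in period 3, so the across-period effect alone puts Na larger.
Ba > Na: the two effects oppose for this pair; the down-group effect wins (196 vs 155 pm).
Tabulated atomic radius (pm): H 32, C 75, Na 155, Mg 139, Ge 121, Ba 196.
So from largest to smallest: Ba > Na > Mg > Ge > C > H.

Ba > Na > Mg > Ge > C > H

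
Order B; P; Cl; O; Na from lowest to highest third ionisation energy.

P < B < Cl < O < Na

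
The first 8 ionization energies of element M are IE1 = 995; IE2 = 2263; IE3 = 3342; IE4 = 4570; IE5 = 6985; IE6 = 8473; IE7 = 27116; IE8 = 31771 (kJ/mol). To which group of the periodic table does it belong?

Look for the largest jump between consecutive ionization energies: IE7/IE6 ≈ 3.2, far larger than any earlier ratio.
That jump marks the point where a core electron is being removed. So the atom has 6 valence electrons.
A main-group element with 6 valence electrons is in group 16.

Group 16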